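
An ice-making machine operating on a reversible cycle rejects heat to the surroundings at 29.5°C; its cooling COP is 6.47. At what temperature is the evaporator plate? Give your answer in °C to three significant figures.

-11.0 °C

For a Carnot refrigerator COP_R = T_C/(T_H − T_C), so T_C = COP·T_H/(1 + COP).
With T_H = 302.65 K, T_C = 6.47 × 302.65/7.470 = 262.13 K.
Converting, 262.13 K = -11.02°C.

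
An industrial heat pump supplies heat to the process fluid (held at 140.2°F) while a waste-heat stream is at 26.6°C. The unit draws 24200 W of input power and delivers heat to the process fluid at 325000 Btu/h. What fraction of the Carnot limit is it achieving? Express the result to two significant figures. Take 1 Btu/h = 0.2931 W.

Converting, Q̇_H = 325000 Btu/h = 95260 W, so COP_actual = Q̇_H/Ẇ = 95260/24200 = 3.936.
In absolute terms T_C = 299.75 K and T_H = 333.26 K, so ΔT = 33.51 K.
COP_Carnot = T_H/ΔT = 333.26/33.51 = 9.945.
η_II = COP_actual/COP_Carnot = 3.936/9.945 = 0.3958.

0.40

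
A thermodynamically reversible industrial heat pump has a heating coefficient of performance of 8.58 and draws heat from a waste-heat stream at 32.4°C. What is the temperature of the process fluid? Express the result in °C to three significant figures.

72.7 °C

COP_HP = T_H/(T_H − T_C) rearranges to T_H = COP·T_C/(COP − 1).
With T_C = 305.55 K, T_H = 8.58 × 305.55/7.580 = 345.86 K.
Converting, 345.86 K = 72.71°C.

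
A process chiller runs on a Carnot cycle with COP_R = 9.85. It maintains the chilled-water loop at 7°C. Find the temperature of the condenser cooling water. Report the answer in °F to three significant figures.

COP_R = T_C/(T_H − T_C) gives T_H − T_C = T_C/COP.
With T_C = 280.15 K, T_H = 280.15 × (1 + 1/9.85) = 308.59 K.
Converting, 308.59 K = 95.79°F.

95.8 °F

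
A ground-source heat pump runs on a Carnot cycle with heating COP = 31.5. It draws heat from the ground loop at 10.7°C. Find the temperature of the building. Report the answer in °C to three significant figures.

COP_HP = T_H/(T_H − T_C) rearranges to T_H = COP·T_C/(COP − 1).
With T_C = 283.85 K, T_H = 31.5 × 283.85/30.50 = 293.16 K.
Converting, 293.16 K = 20.01°C.

20.0 °C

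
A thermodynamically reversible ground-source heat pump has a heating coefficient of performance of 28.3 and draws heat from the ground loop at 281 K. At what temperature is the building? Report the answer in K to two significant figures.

COP_HP = T_H/(T_H − T_C) rearranges to T_H = COP·T_C/(COP − 1).
With T_C = 281.00 K, T_H = 28.3 × 281.00/27.30 = 291.29 K.

290 K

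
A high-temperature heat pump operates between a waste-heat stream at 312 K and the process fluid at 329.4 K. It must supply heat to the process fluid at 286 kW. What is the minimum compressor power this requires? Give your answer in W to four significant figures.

15110 W

The reservoir spacing is ΔT = 329.4 − 312 = 17.40 K.
COP_Carnot = T_H/ΔT = 329.40/17.40 = 18.93.
Ẇ_min = Q̇/COP_Carnot = 286.0/18.93 = 15.11 kW = 15110 W.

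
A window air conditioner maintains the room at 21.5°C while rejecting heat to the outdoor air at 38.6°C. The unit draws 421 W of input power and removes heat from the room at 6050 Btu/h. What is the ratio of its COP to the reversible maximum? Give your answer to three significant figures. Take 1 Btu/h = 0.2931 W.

Converting, Q̇_C = 6050 Btu/h = 1773 W, so COP_actual = Q̇_C/Ẇ = 1773/421.0 = 4.212.
In absolute terms T_C = 294.65 K and T_H = 311.75 K, so ΔT = 17.10 K.
COP_Carnot = T_C/ΔT = 294.65/17.10 = 17.23.
η_II = COP_actual/COP_Carnot = 4.212/17.23 = 0.2444.

0.244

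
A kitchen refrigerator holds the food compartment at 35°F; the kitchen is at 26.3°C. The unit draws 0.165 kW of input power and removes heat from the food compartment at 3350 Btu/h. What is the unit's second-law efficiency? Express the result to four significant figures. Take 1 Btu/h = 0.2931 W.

0.5334

Converting, Q̇_C = 3350 Btu/h = 0.9819 kW, so COP_actual = Q̇_C/Ẇ = 0.9819/0.1650 = 5.951.
In absolute terms T_C = 274.82 K and T_H = 299.45 K, so ΔT = 24.63 K.
COP_Carnot = T_C/ΔT = 274.82/24.63 = 11.16.
η_II = COP_actual/COP_Carnot = 5.951/11.16 = 0.5334.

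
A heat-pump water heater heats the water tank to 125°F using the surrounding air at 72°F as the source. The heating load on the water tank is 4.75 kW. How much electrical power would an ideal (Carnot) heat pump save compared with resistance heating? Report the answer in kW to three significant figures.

4.32 kW

In absolute terms T_C = 295.37 K and T_H = 324.82 K, so ΔT = 29.44 K.
COP_Carnot = T_H/ΔT = 324.82/29.44 = 11.03.
Resistance heating needs Ẇ_res = Q̇_H = 4.750 kW; the reversible heat pump needs only Ẇ_hp = Q̇_H/COP = 0.4306 kW.
Saving = 4.750 − 0.4306 = 4.319 kW.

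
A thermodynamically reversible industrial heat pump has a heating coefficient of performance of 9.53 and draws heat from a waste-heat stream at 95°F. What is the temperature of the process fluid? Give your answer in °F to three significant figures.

160 °F

COP_HP = T_H/(T_H − T_C) rearranges to T_H = COP·T_C/(COP − 1).
With T_C = 308.15 K, T_H = 9.53 × 308.15/8.530 = 344.28 K.
Converting, 344.28 K = 160.03°F.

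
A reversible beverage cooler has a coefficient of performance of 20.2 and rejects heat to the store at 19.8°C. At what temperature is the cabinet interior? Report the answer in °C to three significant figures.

For a Carnot refrigerator COP_R = T_C/(T_H − T_C), so T_C = COP·T_H/(1 + COP).
With T_H = 292.95 K, T_C = 20.2 × 292.95/21.20 = 279.13 K.
Converting, 279.13 K = 5.98°C.

5.98 °C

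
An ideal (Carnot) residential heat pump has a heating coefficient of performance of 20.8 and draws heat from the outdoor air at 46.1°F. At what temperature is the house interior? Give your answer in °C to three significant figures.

22.0 °C

COP_HP = T_H/(T_H − T_C) rearranges to T_H = COP·T_C/(COP − 1).
With T_C = 280.98 K, T_H = 20.8 × 280.98/19.80 = 295.17 K.
Converting, 295.17 K = 22.02°C.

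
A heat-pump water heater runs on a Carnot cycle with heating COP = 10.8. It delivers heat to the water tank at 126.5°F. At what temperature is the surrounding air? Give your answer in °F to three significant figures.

COP_HP = T_H/(T_H − T_C) gives T_H − T_C = T_H/COP.
With T_H = 325.65 K, T_C = 325.65 × (1 − 1/10.8) = 295.50 K.
Converting, 295.50 K = 72.23°F.

72.2 °F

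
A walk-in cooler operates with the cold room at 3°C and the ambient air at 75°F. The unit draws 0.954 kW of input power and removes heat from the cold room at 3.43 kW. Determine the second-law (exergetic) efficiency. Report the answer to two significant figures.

COP_actual = Q̇_C/Ẇ = 3.430/0.9540 = 3.595.
In absolute terms T_C = 276.15 K and T_H = 297.04 K, so ΔT = 20.89 K.
COP_Carnot = T_C/ΔT = 276.15/20.89 = 13.22.
η_II = COP_actual/COP_Carnot = 3.595/13.22 = 0.2720.

0.27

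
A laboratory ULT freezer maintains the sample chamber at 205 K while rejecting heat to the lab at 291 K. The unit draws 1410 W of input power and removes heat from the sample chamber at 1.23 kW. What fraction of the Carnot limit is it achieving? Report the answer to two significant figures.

0.37

Converting, Q̇_C = 1.230 kW = 1230 W, so COP_actual = Q̇_C/Ẇ = 1230/1410 = 0.8723.
The reservoir spacing is ΔT = 291 − 205 = 86.00 K.
COP_Carnot = T_C/ΔT = 205.00/86.00 = 2.384.
η_II = COP_actual/COP_Carnot = 0.8723/2.384 = 0.3660.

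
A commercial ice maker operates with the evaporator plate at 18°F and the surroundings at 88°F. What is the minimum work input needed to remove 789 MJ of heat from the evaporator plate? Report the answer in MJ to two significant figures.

In absolute terms T_C = 265.37 K and T_H = 304.26 K, so ΔT = 38.89 K.
The reversible limit is COP_R = T_C/ΔT = 6.824, so W_min = Q_C/COP = Q_C·ΔT/T_C.
W_min = 789.0 × 38.89/265.37 = 115.6 MJ.

120 MJ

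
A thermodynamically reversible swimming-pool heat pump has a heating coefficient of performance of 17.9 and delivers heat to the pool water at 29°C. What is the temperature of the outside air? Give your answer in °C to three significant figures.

12.1 °C

COP_HP = T_H/(T_H − T_C) gives T_H − T_C = T_H/COP.
With T_H = 302.15 K, T_C = 302.15 × (1 − 1/17.9) = 285.27 K.
Converting, 285.27 K = 12.12°C.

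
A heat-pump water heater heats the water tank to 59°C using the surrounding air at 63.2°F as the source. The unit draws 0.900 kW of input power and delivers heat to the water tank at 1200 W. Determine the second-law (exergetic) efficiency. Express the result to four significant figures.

Converting, Q̇_H = 1200 W = 1.200 kW, so COP_actual = Q̇_H/Ẇ = 1.200/0.9000 = 1.333.
In absolute terms T_C = 290.48 K and T_H = 332.15 K, so ΔT = 41.67 K.
COP_Carnot = T_H/ΔT = 332.15/41.67 = 7.972.
η_II = COP_actual/COP_Carnot = 1.333/7.972 = 0.1673.

0.1673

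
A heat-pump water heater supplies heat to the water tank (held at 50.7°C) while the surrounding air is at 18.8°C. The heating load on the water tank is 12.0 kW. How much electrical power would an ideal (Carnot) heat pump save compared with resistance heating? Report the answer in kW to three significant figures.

In absolute terms T_C = 291.95 K and T_H = 323.85 K, so ΔT = 31.90 K.
COP_Carnot = T_H/ΔT = 323.85/31.90 = 10.15.
Resistance heating needs Ẇ_res = Q̇_H = 12.00 kW; the reversible heat pump needs only Ẇ_hp = Q̇_H/COP = 1.182 kW.
Saving = 12.00 − 1.182 = 10.82 kW.

10.8 kW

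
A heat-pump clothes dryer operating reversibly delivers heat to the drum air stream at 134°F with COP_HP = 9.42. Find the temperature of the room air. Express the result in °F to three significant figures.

71.0 °F

COP_HP = T_H/(T_H − T_C) gives T_H − T_C = T_H/COP.
With T_H = 329.82 K, T_C = 329.82 × (1 − 1/9.42) = 294.80 K.
Converting, 294.80 K = 70.98°F.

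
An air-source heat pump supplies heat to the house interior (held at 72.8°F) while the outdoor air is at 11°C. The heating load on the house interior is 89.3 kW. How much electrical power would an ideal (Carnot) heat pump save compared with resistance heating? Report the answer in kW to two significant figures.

In absolute terms T_C = 284.15 K and T_H = 295.82 K, so ΔT = 11.67 K.
COP_Carnot = T_H/ΔT = 295.82/11.67 = 25.36.
Resistance heating needs Ẇ_res = Q̇_H = 89.30 kW; the reversible heat pump needs only Ẇ_hp = Q̇_H/COP = 3.522 kW.
Saving = 89.30 − 3.522 = 85.78 kW.

86 kW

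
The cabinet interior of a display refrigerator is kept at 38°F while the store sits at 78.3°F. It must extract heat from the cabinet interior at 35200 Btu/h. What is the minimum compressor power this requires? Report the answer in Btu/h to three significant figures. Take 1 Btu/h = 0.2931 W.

In absolute terms T_C = 276.48 K and T_H = 298.87 K, so ΔT = 22.39 K.
COP_Carnot = T_C/ΔT = 276.48/22.39 = 12.35.
Ẇ_min = Q̇/COP_Carnot = 35200/12.35 = 2850 Btu/h.

2850 Btu/h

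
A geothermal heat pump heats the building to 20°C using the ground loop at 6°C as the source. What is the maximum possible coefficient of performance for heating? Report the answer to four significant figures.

In absolute terms T_C = 279.15 K and T_H = 293.15 K, so ΔT = 14.00 K.
For a reversible cycle, COP_Carnot = T_H/ΔT = 293.15/14.00 = 20.94.

20.94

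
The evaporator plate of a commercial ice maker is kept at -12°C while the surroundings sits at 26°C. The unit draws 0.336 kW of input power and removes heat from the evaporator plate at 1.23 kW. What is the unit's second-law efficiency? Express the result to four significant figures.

COP_actual = Q̇_C/Ẇ = 1.230/0.3360 = 3.661.
In absolute terms T_C = 261.15 K and T_H = 299.15 K, so ΔT = 38.00 K.
COP_Carnot = T_C/ΔT = 261.15/38.00 = 6.872.
η_II = COP_actual/COP_Carnot = 3.661/6.872 = 0.5327.

0.5327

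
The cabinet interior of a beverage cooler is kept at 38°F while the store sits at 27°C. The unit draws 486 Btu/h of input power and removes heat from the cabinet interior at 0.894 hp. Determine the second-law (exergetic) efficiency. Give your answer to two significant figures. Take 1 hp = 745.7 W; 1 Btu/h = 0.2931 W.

Converting, Q̇_C = 0.8940 hp = 2274 Btu/h, so COP_actual = Q̇_C/Ẇ = 2274/486.0 = 4.680.
In absolute terms T_C = 276.48 K and T_H = 300.15 K, so ΔT = 23.67 K.
COP_Carnot = T_C/ΔT = 276.48/23.67 = 11.68.
η_II = COP_actual/COP_Carnot = 4.680/11.68 = 0.4006.

0.40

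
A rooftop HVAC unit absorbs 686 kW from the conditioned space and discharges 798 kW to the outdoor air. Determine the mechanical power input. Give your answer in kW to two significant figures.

110 kW

For a cyclic device the first law requires Q̇_H = Q̇_C + Ẇ.
Ẇ = Q̇_H − Q̇_C = 112.0 kW.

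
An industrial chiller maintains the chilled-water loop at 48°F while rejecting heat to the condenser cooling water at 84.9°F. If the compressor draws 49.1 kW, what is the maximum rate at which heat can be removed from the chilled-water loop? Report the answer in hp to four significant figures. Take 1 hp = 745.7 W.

905.9 hp

In absolute terms T_C = 282.04 K and T_H = 302.54 K, so ΔT = 20.50 K.
COP_Carnot = T_C/ΔT = 282.04/20.50 = 13.76.
Q̇_max = COP_Carnot × Ẇ = 13.76 × 49.10 kW = 675.5 kW = 905.9 hp.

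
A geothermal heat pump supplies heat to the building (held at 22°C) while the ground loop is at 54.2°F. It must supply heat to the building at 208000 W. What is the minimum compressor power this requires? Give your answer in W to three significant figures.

6810 W

In absolute terms T_C = 285.48 K and T_H = 295.15 K, so ΔT = 9.667 K.
COP_Carnot = T_H/ΔT = 295.15/9.667 = 30.53.
Ẇ_min = Q̇/COP_Carnot = 208000/30.53 = 6812 W.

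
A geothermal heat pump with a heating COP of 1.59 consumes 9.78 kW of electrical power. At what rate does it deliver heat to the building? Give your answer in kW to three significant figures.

15.6 kW

Q̇_H = COP_HP × Ẇ = 1.59 × 9.780 = 15.55 kW.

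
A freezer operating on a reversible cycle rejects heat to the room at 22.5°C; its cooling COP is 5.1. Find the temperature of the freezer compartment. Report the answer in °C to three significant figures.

For a Carnot refrigerator COP_R = T_C/(T_H − T_C), so T_C = COP·T_H/(1 + COP).
With T_H = 295.65 K, T_C = 5.1 × 295.65/6.100 = 247.18 K.
Converting, 247.18 K = -25.97°C.

-26.0 °C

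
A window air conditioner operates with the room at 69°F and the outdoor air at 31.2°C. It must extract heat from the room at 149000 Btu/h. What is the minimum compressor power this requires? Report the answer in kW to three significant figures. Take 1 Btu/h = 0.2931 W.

In absolute terms T_C = 293.71 K and T_H = 304.35 K, so ΔT = 10.64 K.
COP_Carnot = T_C/ΔT = 293.71/10.64 = 27.59.
Ẇ_min = Q̇/COP_Carnot = 149000/27.59 = 5400 Btu/h = 1.583 kW.

1.58 kW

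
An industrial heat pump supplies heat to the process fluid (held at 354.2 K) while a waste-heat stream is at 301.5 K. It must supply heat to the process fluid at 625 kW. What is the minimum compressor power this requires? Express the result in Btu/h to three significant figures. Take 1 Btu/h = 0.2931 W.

The reservoir spacing is ΔT = 354.2 − 301.5 = 52.70 K.
COP_Carnot = T_H/ΔT = 354.20/52.70 = 6.721.
Ẇ_min = Q̇/COP_Carnot = 625.0/6.721 = 92.99 kW = 317300 Btu/h.

317000 Btu/h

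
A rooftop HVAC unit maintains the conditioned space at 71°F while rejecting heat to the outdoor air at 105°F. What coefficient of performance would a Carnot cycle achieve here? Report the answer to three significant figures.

In absolute terms T_C = 294.82 K and T_H = 313.71 K, so ΔT = 18.89 K.
For a reversible cycle, COP_Carnot = T_C/ΔT = 294.82/18.89 = 15.61.

15.6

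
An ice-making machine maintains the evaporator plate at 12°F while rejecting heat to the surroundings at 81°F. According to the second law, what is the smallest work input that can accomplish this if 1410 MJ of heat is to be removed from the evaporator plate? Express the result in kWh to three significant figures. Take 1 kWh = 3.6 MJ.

In absolute terms T_C = 262.04 K and T_H = 300.37 K, so ΔT = 38.33 K.
The reversible limit is COP_R = T_C/ΔT = 6.836, so W_min = Q_C/COP = Q_C·ΔT/T_C.
W_min = 1410 × 38.33/262.04 = 206.3 MJ = 57.30 kWh.

57.3 kWh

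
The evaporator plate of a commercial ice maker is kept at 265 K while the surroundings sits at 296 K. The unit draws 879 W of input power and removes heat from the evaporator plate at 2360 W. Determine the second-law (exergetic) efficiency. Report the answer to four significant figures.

COP_actual = Q̇_C/Ẇ = 2360/879.0 = 2.685.
The reservoir spacing is ΔT = 296 − 265 = 31.00 K.
COP_Carnot = T_C/ΔT = 265.00/31.00 = 8.548.
η_II = COP_actual/COP_Carnot = 2.685/8.548 = 0.3141.

0.3141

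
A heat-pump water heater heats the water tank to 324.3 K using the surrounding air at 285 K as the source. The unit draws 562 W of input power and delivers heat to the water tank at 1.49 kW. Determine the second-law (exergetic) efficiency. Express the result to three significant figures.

Converting, Q̇_H = 1.490 kW = 1490 W, so COP_actual = Q̇_H/Ẇ = 1490/562.0 = 2.651.
The reservoir spacing is ΔT = 324.3 − 285 = 39.30 K.
COP_Carnot = T_H/ΔT = 324.30/39.30 = 8.252.
η_II = COP_actual/COP_Carnot = 2.651/8.252 = 0.3213.

0.321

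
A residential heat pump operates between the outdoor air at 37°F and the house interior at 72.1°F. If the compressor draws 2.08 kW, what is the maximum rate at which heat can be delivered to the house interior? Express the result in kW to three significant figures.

31.5 kW

In absolute terms T_C = 275.93 K and T_H = 295.43 K, so ΔT = 19.50 K.
COP_Carnot = T_H/ΔT = 295.43/19.50 = 15.15.
Q̇_max = COP_Carnot × Ẇ = 15.15 × 2.080 kW = 31.51 kW.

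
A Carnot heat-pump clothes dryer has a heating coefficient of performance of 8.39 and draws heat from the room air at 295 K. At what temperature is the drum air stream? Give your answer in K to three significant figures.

335 K

COP_HP = T_H/(T_H − T_C) rearranges to T_H = COP·T_C/(COP − 1).
With T_C = 295.00 K, T_H = 8.39 × 295.00/7.390 = 334.92 K.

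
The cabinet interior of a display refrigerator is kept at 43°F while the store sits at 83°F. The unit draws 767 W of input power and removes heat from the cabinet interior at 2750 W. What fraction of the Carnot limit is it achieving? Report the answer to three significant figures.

COP_actual = Q̇_C/Ẇ = 2750/767.0 = 3.585.
In absolute terms T_C = 279.26 K and T_H = 301.48 K, so ΔT = 22.22 K.
COP_Carnot = T_C/ΔT = 279.26/22.22 = 12.57.
η_II = COP_actual/COP_Carnot = 3.585/12.57 = 0.2853.

0.285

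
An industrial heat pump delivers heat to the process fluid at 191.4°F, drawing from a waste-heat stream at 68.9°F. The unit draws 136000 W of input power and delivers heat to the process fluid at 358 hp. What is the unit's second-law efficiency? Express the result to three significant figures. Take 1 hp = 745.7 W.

0.369

Converting, Q̇_H = 358.0 hp = 267000 W, so COP_actual = Q̇_H/Ẇ = 267000/136000 = 1.963.
In absolute terms T_C = 293.65 K and T_H = 361.71 K, so ΔT = 68.06 K.
COP_Carnot = T_H/ΔT = 361.71/68.06 = 5.315.
η_II = COP_actual/COP_Carnot = 1.963/5.315 = 0.3693.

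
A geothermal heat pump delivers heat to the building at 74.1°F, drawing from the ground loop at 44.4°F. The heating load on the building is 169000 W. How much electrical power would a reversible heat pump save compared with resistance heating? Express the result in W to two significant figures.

In absolute terms T_C = 280.04 K and T_H = 296.54 K, so ΔT = 16.50 K.
COP_Carnot = T_H/ΔT = 296.54/16.50 = 17.97.
Resistance heating needs Ẇ_res = Q̇_H = 169000 W; the reversible heat pump needs only Ẇ_hp = Q̇_H/COP = 9403 W.
Saving = 169000 − 9403 = 159600 W.

160000 W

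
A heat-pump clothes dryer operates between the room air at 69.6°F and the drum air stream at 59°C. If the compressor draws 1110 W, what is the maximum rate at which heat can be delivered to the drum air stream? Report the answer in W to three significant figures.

9670 W

In absolute terms T_C = 294.04 K and T_H = 332.15 K, so ΔT = 38.11 K.
COP_Carnot = T_H/ΔT = 332.15/38.11 = 8.715.
Q̇_max = COP_Carnot × Ẇ = 8.715 × 1110 W = 9674 W.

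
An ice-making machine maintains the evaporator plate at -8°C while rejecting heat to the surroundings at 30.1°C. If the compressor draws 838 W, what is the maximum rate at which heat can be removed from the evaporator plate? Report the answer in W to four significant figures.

In absolute terms T_C = 265.15 K and T_H = 303.25 K, so ΔT = 38.10 K.
COP_Carnot = T_C/ΔT = 265.15/38.10 = 6.959.
Q̇_max = COP_Carnot × Ẇ = 6.959 × 838.0 W = 5832 W.

5832 W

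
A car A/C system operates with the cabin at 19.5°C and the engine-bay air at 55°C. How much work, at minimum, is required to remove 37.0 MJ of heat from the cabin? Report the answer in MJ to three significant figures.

In absolute terms T_C = 292.65 K and T_H = 328.15 K, so ΔT = 35.50 K.
The reversible limit is COP_R = T_C/ΔT = 8.244, so W_min = Q_C/COP = Q_C·ΔT/T_C.
W_min = 37.00 × 35.50/292.65 = 4.488 MJ.

4.49 MJ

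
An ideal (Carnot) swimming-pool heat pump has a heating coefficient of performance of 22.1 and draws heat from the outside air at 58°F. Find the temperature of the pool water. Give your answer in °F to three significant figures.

COP_HP = T_H/(T_H − T_C) rearranges to T_H = COP·T_C/(COP − 1).
With T_C = 287.59 K, T_H = 22.1 × 287.59/21.10 = 301.22 K.
Converting, 301.22 K = 82.53°F.

82.5 °F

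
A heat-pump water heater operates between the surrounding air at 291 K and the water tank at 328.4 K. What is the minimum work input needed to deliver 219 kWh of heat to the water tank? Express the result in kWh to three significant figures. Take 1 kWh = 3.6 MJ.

24.9 kWh

The reservoir spacing is ΔT = 328.4 − 291 = 37.40 K.
The reversible limit is COP_HP = T_H/ΔT = 8.781, so W_min = Q_H/COP = Q_H·ΔT/T_H.
W_min = 219.0 × 37.40/328.40 = 24.94 kWh.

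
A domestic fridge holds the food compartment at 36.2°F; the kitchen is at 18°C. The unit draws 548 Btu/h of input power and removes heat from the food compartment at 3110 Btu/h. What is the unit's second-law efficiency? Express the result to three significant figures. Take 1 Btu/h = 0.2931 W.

0.323

COP_actual = Q̇_C/Ẇ = 3110/548.0 = 5.675.
In absolute terms T_C = 275.48 K and T_H = 291.15 K, so ΔT = 15.67 K.
COP_Carnot = T_C/ΔT = 275.48/15.67 = 17.58.
η_II = COP_actual/COP_Carnot = 5.675/17.58 = 0.3227.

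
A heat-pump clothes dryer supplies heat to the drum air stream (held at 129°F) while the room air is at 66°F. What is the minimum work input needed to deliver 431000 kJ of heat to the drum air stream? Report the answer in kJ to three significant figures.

46100 kJ

In absolute terms T_C = 292.04 K and T_H = 327.04 K, so ΔT = 35.00 K.
The reversible limit is COP_HP = T_H/ΔT = 9.344, so W_min = Q_H/COP = Q_H·ΔT/T_H.
W_min = 431000 × 35.00/327.04 = 46130 kJ.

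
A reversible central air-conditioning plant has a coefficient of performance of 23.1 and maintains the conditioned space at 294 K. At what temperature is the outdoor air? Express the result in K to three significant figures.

307 K

COP_R = T_C/(T_H − T_C) gives T_H − T_C = T_C/COP.
With T_C = 294.00 K, T_H = 294.00 × (1 + 1/23.1) = 306.73 K.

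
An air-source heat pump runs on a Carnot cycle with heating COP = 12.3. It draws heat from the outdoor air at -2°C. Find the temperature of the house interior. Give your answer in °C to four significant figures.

COP_HP = T_H/(T_H − T_C) rearranges to T_H = COP·T_C/(COP − 1).
With T_C = 271.15 K, T_H = 12.3 × 271.15/11.30 = 295.15 K.
Converting, 295.15 K = 22.00°C.

22.00 °C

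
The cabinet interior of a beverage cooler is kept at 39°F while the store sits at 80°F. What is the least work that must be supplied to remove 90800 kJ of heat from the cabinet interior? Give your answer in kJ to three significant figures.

In absolute terms T_C = 277.04 K and T_H = 299.82 K, so ΔT = 22.78 K.
The reversible limit is COP_R = T_C/ΔT = 12.16, so W_min = Q_C/COP = Q_C·ΔT/T_C.
W_min = 90800 × 22.78/277.04 = 7465 kJ.

7470 kJ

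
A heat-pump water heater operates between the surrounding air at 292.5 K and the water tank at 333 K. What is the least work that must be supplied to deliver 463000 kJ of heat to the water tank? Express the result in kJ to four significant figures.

The reservoir spacing is ΔT = 333 − 292.5 = 40.50 K.
The reversible limit is COP_HP = T_H/ΔT = 8.222, so W_min = Q_H/COP = Q_H·ΔT/T_H.
W_min = 463000 × 40.50/333.00 = 56310 kJ.

56310 kJ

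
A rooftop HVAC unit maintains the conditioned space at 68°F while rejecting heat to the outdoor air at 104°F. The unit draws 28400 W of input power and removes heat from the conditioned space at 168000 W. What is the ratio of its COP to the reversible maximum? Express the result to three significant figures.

COP_actual = Q̇_C/Ẇ = 168000/28400 = 5.915.
In absolute terms T_C = 293.15 K and T_H = 313.15 K, so ΔT = 20.00 K.
COP_Carnot = T_C/ΔT = 293.15/20.00 = 14.66.
η_II = COP_actual/COP_Carnot = 5.915/14.66 = 0.4036.

0.404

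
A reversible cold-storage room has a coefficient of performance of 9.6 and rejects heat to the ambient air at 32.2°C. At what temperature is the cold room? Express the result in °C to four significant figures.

For a Carnot refrigerator COP_R = T_C/(T_H − T_C), so T_C = COP·T_H/(1 + COP).
With T_H = 305.35 K, T_C = 9.6 × 305.35/10.60 = 276.54 K.
Converting, 276.54 K = 3.39°C.

3.393 °C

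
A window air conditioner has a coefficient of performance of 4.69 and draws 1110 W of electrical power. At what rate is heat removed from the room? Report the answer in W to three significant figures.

5210 W

Q̇_C = COP × Ẇ = 4.69 × 1110 = 5206 W.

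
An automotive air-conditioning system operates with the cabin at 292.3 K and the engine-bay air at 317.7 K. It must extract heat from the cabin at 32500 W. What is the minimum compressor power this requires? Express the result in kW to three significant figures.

The reservoir spacing is ΔT = 317.7 − 292.3 = 25.40 K.
COP_Carnot = T_C/ΔT = 292.30/25.40 = 11.51.
Ẇ_min = Q̇/COP_Carnot = 32500/11.51 = 2824 W = 2.824 kW.

2.82 kW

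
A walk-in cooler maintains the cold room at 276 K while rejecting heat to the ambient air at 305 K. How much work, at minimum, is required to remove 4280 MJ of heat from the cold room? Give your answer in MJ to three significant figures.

450 MJ

The reservoir spacing is ΔT = 305 − 276 = 29.00 K.
The reversible limit is COP_R = T_C/ΔT = 9.517, so W_min = Q_C/COP = Q_C·ΔT/T_C.
W_min = 4280 × 29.00/276.00 = 449.7 MJ.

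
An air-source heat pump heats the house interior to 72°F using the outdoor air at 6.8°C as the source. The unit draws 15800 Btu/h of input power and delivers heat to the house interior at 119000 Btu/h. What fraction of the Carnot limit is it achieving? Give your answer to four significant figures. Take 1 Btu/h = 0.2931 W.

COP_actual = Q̇_H/Ẇ = 119000/15800 = 7.532.
In absolute terms T_C = 279.95 K and T_H = 295.37 K, so ΔT = 15.42 K.
COP_Carnot = T_H/ΔT = 295.37/15.42 = 19.15.
η_II = COP_actual/COP_Carnot = 7.532/19.15 = 0.3932.

0.3932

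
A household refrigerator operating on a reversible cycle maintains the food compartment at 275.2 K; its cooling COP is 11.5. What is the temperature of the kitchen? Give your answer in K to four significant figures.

299.1 K

COP_R = T_C/(T_H − T_C) gives T_H − T_C = T_C/COP.
With T_C = 275.20 K, T_H = 275.20 × (1 + 1/11.5) = 299.13 K.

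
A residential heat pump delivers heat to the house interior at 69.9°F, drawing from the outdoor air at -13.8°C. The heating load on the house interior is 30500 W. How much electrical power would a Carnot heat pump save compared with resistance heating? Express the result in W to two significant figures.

27000 W

In absolute terms T_C = 259.35 K and T_H = 294.21 K, so ΔT = 34.86 K.
COP_Carnot = T_H/ΔT = 294.21/34.86 = 8.441.
Resistance heating needs Ẇ_res = Q̇_H = 30500 W; the reversible heat pump needs only Ẇ_hp = Q̇_H/COP = 3613 W.
Saving = 30500 − 3613 = 26890 W.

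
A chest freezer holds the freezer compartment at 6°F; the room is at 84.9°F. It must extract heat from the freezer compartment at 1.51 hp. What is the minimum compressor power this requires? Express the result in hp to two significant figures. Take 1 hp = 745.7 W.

0.26 hp

In absolute terms T_C = 258.71 K and T_H = 302.54 K, so ΔT = 43.83 K.
COP_Carnot = T_C/ΔT = 258.71/43.83 = 5.902.
Ẇ_min = Q̇/COP_Carnot = 1.510/5.902 = 0.2558 hp.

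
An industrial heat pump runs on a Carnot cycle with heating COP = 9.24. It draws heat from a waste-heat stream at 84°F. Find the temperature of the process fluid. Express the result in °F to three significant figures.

COP_HP = T_H/(T_H − T_C) rearranges to T_H = COP·T_C/(COP − 1).
With T_C = 302.04 K, T_H = 9.24 × 302.04/8.240 = 338.69 K.
Converting, 338.69 K = 149.98°F.

150 °F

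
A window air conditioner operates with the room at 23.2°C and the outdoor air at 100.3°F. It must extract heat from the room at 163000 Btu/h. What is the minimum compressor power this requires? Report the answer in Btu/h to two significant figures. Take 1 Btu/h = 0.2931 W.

In absolute terms T_C = 296.35 K and T_H = 311.09 K, so ΔT = 14.74 K.
COP_Carnot = T_C/ΔT = 296.35/14.74 = 20.10.
Ẇ_min = Q̇/COP_Carnot = 163000/20.10 = 8110 Btu/h.

8100 Btu/h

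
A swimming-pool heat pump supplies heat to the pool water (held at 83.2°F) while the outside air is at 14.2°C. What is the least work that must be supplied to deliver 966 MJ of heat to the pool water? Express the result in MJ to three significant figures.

45.6 MJ

In absolute terms T_C = 287.35 K and T_H = 301.59 K, so ΔT = 14.24 K.
The reversible limit is COP_HP = T_H/ΔT = 21.17, so W_min = Q_H/COP = Q_H·ΔT/T_H.
W_min = 966.0 × 14.24/301.59 = 45.62 MJ.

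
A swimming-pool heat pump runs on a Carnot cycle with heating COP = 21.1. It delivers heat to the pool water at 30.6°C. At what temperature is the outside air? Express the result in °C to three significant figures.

COP_HP = T_H/(T_H − T_C) gives T_H − T_C = T_H/COP.
With T_H = 303.75 K, T_C = 303.75 × (1 − 1/21.1) = 289.35 K.
Converting, 289.35 K = 16.20°C.

16.2 °C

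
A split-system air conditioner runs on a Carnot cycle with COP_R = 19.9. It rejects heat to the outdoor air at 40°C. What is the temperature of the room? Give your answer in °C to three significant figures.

For a Carnot refrigerator COP_R = T_C/(T_H − T_C), so T_C = COP·T_H/(1 + COP).
With T_H = 313.15 K, T_C = 19.9 × 313.15/20.90 = 298.17 K.
Converting, 298.17 K = 25.02°C.

25.0 °C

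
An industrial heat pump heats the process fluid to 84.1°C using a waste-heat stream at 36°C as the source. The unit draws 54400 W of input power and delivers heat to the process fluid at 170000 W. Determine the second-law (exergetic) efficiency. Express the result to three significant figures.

0.421

COP_actual = Q̇_H/Ẇ = 170000/54400 = 3.125.
In absolute terms T_C = 309.15 K and T_H = 357.25 K, so ΔT = 48.10 K.
COP_Carnot = T_H/ΔT = 357.25/48.10 = 7.427.
η_II = COP_actual/COP_Carnot = 3.125/7.427 = 0.4207.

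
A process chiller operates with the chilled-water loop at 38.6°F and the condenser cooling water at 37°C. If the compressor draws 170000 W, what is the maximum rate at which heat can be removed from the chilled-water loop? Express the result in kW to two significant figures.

1400 kW

In absolute terms T_C = 276.82 K and T_H = 310.15 K, so ΔT = 33.33 K.
COP_Carnot = T_C/ΔT = 276.82/33.33 = 8.305.
Q̇_max = COP_Carnot × Ẇ = 8.305 × 170000 W = 1412000 W = 1412 kW.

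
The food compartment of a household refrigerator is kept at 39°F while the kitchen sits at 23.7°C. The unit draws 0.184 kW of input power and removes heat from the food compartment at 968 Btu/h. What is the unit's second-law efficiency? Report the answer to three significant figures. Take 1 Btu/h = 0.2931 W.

0.110

Converting, Q̇_C = 968.0 Btu/h = 0.2837 kW, so COP_actual = Q̇_C/Ẇ = 0.2837/0.1840 = 1.542.
In absolute terms T_C = 277.04 K and T_H = 296.85 K, so ΔT = 19.81 K.
COP_Carnot = T_C/ΔT = 277.04/19.81 = 13.98.
η_II = COP_actual/COP_Carnot = 1.542/13.98 = 0.1103.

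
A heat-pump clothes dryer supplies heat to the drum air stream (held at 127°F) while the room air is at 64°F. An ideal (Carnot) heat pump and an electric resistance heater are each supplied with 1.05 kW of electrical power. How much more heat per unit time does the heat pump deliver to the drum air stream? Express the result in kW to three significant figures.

In absolute terms T_C = 290.93 K and T_H = 325.93 K, so ΔT = 35.00 K.
COP_Carnot = T_H/ΔT = 325.93/35.00 = 9.312.
The heat pump delivers Q̇_H = COP × Ẇ = 9.778 kW; the resistance heater delivers Ẇ = 1.050 kW.
Extra = (COP − 1)·Ẇ = 8.728 kW.

8.73 kW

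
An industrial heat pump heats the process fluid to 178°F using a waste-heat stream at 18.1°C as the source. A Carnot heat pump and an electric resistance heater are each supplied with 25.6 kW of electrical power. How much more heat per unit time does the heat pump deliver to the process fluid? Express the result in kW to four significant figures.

118.3 kW

In absolute terms T_C = 291.25 K and T_H = 354.26 K, so ΔT = 63.01 K.
COP_Carnot = T_H/ΔT = 354.26/63.01 = 5.622.
The heat pump delivers Q̇_H = COP × Ẇ = 143.9 kW; the resistance heater delivers Ẇ = 25.60 kW.
Extra = (COP − 1)·Ẇ = 118.3 kW.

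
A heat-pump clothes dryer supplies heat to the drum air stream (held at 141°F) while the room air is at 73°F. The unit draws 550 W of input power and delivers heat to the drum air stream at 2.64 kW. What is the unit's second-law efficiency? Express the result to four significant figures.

0.5434

Converting, Q̇_H = 2.640 kW = 2640 W, so COP_actual = Q̇_H/Ẇ = 2640/550.0 = 4.800.
In absolute terms T_C = 295.93 K and T_H = 333.71 K, so ΔT = 37.78 K.
COP_Carnot = T_H/ΔT = 333.71/37.78 = 8.833.
η_II = COP_actual/COP_Carnot = 4.800/8.833 = 0.5434.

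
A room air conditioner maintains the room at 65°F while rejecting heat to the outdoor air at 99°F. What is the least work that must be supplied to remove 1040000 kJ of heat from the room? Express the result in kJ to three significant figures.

In absolute terms T_C = 291.48 K and T_H = 310.37 K, so ΔT = 18.89 K.
The reversible limit is COP_R = T_C/ΔT = 15.43, so W_min = Q_C/COP = Q_C·ΔT/T_C.
W_min = 1040000 × 18.89/291.48 = 67390 kJ.

67400 kJ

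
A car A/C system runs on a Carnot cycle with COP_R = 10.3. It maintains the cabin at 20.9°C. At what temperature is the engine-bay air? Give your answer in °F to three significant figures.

121 °F

COP_R = T_C/(T_H − T_C) gives T_H − T_C = T_C/COP.
With T_C = 294.05 K, T_H = 294.05 × (1 + 1/10.3) = 322.60 K.
Converting, 322.60 K = 121.01°F.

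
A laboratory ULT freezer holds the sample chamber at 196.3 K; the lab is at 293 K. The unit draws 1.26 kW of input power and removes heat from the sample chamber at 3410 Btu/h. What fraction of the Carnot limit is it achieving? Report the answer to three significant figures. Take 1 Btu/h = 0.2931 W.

0.391

Converting, Q̇_C = 3410 Btu/h = 0.9995 kW, so COP_actual = Q̇_C/Ẇ = 0.9995/1.260 = 0.7932.
The reservoir spacing is ΔT = 293 − 196.3 = 96.70 K.
COP_Carnot = T_C/ΔT = 196.30/96.70 = 2.030.
η_II = COP_actual/COP_Carnot = 0.7932/2.030 = 0.3908.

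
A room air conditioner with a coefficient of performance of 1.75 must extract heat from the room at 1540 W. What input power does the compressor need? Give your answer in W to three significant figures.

880 W

Ẇ = Q̇_C/COP = 1540/1.75 = 880.0 W.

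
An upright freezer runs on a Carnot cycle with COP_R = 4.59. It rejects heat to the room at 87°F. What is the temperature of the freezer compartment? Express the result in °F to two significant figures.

For a Carnot refrigerator COP_R = T_C/(T_H − T_C), so T_C = COP·T_H/(1 + COP).
With T_H = 303.71 K, T_C = 4.59 × 303.71/5.590 = 249.38 K.
Converting, 249.38 K = -10.79°F.

-11 °F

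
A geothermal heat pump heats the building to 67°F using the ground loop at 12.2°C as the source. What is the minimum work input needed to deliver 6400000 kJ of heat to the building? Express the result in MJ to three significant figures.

158 MJ

In absolute terms T_C = 285.35 K and T_H = 292.59 K, so ΔT = 7.244 K.
The reversible limit is COP_HP = T_H/ΔT = 40.39, so W_min = Q_H/COP = Q_H·ΔT/T_H.
W_min = 6400000 × 7.244/292.59 = 158500 kJ = 158.5 MJ.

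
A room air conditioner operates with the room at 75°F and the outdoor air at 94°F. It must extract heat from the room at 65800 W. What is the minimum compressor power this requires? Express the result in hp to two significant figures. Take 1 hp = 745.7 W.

3.1 hp

In absolute terms T_C = 297.04 K and T_H = 307.59 K, so ΔT = 10.56 K.
COP_Carnot = T_C/ΔT = 297.04/10.56 = 28.14.
Ẇ_min = Q̇/COP_Carnot = 65800/28.14 = 2338 W = 3.136 hp.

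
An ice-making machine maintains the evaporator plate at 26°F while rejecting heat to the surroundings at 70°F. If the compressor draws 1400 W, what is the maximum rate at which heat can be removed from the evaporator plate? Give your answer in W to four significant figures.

15450 W

In absolute terms T_C = 269.82 K and T_H = 294.26 K, so ΔT = 24.44 K.
COP_Carnot = T_C/ΔT = 269.82/24.44 = 11.04.
Q̇_max = COP_Carnot × Ẇ = 11.04 × 1400 W = 15450 W.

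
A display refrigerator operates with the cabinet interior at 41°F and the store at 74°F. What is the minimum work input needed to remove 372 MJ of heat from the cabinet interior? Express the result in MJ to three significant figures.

24.5 MJ

In absolute terms T_C = 278.15 K and T_H = 296.48 K, so ΔT = 18.33 K.
The reversible limit is COP_R = T_C/ΔT = 15.17, so W_min = Q_C/COP = Q_C·ΔT/T_C.
W_min = 372.0 × 18.33/278.15 = 24.52 MJ.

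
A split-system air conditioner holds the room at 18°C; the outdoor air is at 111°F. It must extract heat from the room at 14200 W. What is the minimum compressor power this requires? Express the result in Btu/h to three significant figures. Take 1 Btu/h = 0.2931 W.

In absolute terms T_C = 291.15 K and T_H = 317.04 K, so ΔT = 25.89 K.
COP_Carnot = T_C/ΔT = 291.15/25.89 = 11.25.
Ẇ_min = Q̇/COP_Carnot = 14200/11.25 = 1263 W = 4308 Btu/h.

4310 Btu/h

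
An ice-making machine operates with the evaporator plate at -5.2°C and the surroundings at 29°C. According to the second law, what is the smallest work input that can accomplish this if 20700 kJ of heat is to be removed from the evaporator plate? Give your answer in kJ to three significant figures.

2640 kJ

In absolute terms T_C = 267.95 K and T_H = 302.15 K, so ΔT = 34.20 K.
The reversible limit is COP_R = T_C/ΔT = 7.835, so W_min = Q_C/COP = Q_C·ΔT/T_C.
W_min = 20700 × 34.20/267.95 = 2642 kJ.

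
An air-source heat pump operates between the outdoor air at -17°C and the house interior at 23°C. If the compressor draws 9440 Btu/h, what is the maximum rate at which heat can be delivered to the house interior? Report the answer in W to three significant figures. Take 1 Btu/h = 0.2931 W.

20500 W

In absolute terms T_C = 256.15 K and T_H = 296.15 K, so ΔT = 40.00 K.
COP_Carnot = T_H/ΔT = 296.15/40.00 = 7.404.
Q̇_max = COP_Carnot × Ẇ = 7.404 × 9440 Btu/h = 69890 Btu/h = 20490 W.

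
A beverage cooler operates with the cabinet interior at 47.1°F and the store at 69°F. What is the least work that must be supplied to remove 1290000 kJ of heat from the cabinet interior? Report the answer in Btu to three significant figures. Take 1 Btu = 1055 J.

52800 Btu

In absolute terms T_C = 281.54 K and T_H = 293.71 K, so ΔT = 12.17 K.
The reversible limit is COP_R = T_C/ΔT = 23.14, so W_min = Q_C/COP = Q_C·ΔT/T_C.
W_min = 1290000 × 12.17/281.54 = 55750 kJ = 52840 Btu.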